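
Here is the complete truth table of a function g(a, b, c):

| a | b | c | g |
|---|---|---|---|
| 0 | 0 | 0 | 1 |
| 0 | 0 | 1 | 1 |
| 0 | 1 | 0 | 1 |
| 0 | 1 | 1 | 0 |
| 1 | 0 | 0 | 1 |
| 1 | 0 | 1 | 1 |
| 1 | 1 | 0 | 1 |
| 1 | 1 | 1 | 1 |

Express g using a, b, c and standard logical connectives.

Only row (0,1,1) gives 0. So g is 1 everywhere except there — the complement of the minterm ¬a·b·c.

g(a, b, c) = not ((not a and b) and c)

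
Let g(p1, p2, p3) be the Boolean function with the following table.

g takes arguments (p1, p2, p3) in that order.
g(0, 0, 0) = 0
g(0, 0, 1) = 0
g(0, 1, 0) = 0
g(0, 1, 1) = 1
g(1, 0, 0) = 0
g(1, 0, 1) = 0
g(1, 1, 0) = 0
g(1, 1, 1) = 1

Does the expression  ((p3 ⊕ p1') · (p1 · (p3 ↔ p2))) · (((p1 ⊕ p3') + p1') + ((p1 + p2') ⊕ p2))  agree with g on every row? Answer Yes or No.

No

Test each input against both g and the formula:
  p1=0, p2=0, p3=0: formula gives 0, g = 0 ✓
  p1=0, p2=0, p3=1: formula gives 0, g = 0 ✓
  p1=0, p2=1, p3=0: formula gives 0, g = 0 ✓
  p1=0, p2=1, p3=1: formula gives 0, but g = 1 ✗
Since they disagree at (0,1,1), the expression is not a correct formula for g.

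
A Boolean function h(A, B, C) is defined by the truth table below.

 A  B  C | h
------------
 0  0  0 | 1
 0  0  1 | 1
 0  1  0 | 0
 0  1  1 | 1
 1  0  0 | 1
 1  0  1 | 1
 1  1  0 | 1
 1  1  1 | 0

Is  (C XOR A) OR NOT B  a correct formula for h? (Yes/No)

Yes

Test each input against both h and the formula:
  A=0, B=0, C=0: formula gives 1, h = 1 ✓
  A=0, B=0, C=1: formula gives 1, h = 1 ✓
  A=0, B=1, C=0: formula gives 0, h = 0 ✓
  A=0, B=1, C=1: formula gives 1, h = 1 ✓
  A=1, B=0, C=0: formula gives 1, h = 1 ✓
  … (the remaining 3 rows also agree.)
Every row agrees, so the formula is equivalent.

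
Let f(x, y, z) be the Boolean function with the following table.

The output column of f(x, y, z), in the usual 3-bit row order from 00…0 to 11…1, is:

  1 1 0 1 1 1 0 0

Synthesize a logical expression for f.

f(x, y, z) = ¬((((¬x ∧ y) ∧ ¬z) ∨ ((x ∧ y) ∧ ¬z)) ∨ ((x ∧ y) ∧ z))

There are just 3 zero rows: (0,1,0), (1,1,0), (1,1,1). Their minterms are ¬x·y·¬z, x·y·¬z, x·y·z; the OR of those covers precisely the 0-outputs, and negating it yields f.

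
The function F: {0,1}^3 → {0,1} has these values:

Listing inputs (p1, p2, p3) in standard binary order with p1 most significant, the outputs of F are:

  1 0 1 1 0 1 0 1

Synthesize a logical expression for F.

F(p1, p2, p3) = ¬((((¬p1 ∧ ¬p2) ∧ p3) ∨ ((p1 ∧ ¬p2) ∧ ¬p3)) ∨ ((p1 ∧ p2) ∧ ¬p3))

The 0-rows are (0,0,1), (1,0,0), (1,1,0). Take each as a conjunction (¬p1·¬p2·p3, p1·¬p2·¬p3, p1·p2·¬p3), form their disjunction, and complement — that gives a formula that is 1 everywhere F is.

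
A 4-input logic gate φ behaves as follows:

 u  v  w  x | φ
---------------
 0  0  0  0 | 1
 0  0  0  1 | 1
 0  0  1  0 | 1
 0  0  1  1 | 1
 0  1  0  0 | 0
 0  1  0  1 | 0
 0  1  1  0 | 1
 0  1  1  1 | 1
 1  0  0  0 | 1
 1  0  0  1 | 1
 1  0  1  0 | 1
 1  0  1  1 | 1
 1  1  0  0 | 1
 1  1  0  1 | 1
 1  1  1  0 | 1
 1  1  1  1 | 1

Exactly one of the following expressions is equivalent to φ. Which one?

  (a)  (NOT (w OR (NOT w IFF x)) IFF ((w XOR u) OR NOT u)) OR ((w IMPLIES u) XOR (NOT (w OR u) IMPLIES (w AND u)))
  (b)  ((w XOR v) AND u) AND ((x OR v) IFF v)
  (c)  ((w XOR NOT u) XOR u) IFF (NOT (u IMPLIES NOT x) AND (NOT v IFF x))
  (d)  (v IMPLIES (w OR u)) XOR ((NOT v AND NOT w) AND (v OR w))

(a) fails at (0,1,0,0): the formula yields 1, φ is 0.
(b) fails at (0,0,0,0): the formula yields 0, φ is 1.
(c) fails at (0,0,0,0): the formula yields 0, φ is 1.
Only (d) survives; checking it on all 16 rows confirms it matches φ.

d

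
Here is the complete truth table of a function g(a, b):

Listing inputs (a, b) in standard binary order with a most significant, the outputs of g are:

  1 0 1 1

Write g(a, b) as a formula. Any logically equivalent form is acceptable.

g(a, b) = b -> a

This is b → a (false only at 0,1).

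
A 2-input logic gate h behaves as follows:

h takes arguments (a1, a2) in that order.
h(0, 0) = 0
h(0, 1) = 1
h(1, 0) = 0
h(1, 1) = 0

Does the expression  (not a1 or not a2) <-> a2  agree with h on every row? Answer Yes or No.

Yes

Evaluate (not a1 or not a2) <-> a2 on each row and compare to h:
  a1=0, a2=0: formula gives 0, h = 0 ✓
  a1=0, a2=1: formula gives 1, h = 1 ✓
  a1=1, a2=0: formula gives 0, h = 0 ✓
  a1=1, a2=1: formula gives 0, h = 0 ✓
All 4 rows match — the expression computes h exactly.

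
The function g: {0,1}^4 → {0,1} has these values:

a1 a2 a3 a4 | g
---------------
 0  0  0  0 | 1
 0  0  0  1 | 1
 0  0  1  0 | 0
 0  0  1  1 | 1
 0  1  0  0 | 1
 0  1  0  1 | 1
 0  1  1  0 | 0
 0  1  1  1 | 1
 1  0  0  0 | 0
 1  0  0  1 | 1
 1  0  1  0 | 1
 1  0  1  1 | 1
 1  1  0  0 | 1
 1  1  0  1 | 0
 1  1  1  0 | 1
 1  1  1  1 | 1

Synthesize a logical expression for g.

g(a1, a2, a3, a4) = not ((((((not a1 and not a2) and a3) and not a4) or (((not a1 and a2) and a3) and not a4)) or (((a1 and not a2) and not a3) and not a4)) or (((a1 and a2) and not a3) and a4))

The 0-rows are (0,0,1,0), (0,1,1,0), (1,0,0,0), (1,1,0,1). Take each as a conjunction (¬a1·¬a2·a3·¬a4, ¬a1·a2·a3·¬a4, a1·¬a2·¬a3·¬a4, a1·a2·¬a3·a4), form their disjunction, and complement — that gives a formula that is 1 everywhere g is.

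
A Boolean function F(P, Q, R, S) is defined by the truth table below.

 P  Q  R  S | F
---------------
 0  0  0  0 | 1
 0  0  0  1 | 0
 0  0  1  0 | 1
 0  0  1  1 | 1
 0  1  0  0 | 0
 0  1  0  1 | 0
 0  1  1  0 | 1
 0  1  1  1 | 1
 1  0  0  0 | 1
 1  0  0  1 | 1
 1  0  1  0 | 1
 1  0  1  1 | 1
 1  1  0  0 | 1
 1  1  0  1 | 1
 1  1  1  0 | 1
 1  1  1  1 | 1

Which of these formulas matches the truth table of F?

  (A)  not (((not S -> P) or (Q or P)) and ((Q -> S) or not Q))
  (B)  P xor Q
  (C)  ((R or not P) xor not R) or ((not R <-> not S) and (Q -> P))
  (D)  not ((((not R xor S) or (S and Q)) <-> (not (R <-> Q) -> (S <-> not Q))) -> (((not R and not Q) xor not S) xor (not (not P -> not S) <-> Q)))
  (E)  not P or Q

C

(A) fails at (0,0,1,1): the formula yields 0, F is 1.
(B) fails at (0,0,0,0): the formula yields 0, F is 1.
(D) fails at (0,0,0,0): the formula yields 0, F is 1.
(E) fails at (0,0,0,1): the formula yields 1, F is 0.
(C) is the remaining candidate, and it agrees with F on all 16 inputs.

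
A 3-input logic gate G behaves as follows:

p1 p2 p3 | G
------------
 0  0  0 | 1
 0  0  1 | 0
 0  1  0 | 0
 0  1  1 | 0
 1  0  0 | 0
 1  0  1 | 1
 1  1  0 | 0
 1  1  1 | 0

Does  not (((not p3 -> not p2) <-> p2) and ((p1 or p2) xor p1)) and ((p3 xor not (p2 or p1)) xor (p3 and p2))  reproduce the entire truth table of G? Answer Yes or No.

Yes

Evaluate not (((not p3 -> not p2) <-> p2) and ((p1 or p2) xor p1)) and ((p3 xor not (p2 or p1)) xor (p3 and p2)) on each row and compare to G:
  p1=0, p2=0, p3=0: formula gives 1, G = 1 ✓
  p1=0, p2=0, p3=1: formula gives 0, G = 0 ✓
  p1=0, p2=1, p3=0: formula gives 0, G = 0 ✓
  p1=0, p2=1, p3=1: formula gives 0, G = 0 ✓
  p1=1, p2=0, p3=0: formula gives 0, G = 0 ✓
  … (the remaining 3 rows also agree.)
Every row agrees, so the formula is equivalent.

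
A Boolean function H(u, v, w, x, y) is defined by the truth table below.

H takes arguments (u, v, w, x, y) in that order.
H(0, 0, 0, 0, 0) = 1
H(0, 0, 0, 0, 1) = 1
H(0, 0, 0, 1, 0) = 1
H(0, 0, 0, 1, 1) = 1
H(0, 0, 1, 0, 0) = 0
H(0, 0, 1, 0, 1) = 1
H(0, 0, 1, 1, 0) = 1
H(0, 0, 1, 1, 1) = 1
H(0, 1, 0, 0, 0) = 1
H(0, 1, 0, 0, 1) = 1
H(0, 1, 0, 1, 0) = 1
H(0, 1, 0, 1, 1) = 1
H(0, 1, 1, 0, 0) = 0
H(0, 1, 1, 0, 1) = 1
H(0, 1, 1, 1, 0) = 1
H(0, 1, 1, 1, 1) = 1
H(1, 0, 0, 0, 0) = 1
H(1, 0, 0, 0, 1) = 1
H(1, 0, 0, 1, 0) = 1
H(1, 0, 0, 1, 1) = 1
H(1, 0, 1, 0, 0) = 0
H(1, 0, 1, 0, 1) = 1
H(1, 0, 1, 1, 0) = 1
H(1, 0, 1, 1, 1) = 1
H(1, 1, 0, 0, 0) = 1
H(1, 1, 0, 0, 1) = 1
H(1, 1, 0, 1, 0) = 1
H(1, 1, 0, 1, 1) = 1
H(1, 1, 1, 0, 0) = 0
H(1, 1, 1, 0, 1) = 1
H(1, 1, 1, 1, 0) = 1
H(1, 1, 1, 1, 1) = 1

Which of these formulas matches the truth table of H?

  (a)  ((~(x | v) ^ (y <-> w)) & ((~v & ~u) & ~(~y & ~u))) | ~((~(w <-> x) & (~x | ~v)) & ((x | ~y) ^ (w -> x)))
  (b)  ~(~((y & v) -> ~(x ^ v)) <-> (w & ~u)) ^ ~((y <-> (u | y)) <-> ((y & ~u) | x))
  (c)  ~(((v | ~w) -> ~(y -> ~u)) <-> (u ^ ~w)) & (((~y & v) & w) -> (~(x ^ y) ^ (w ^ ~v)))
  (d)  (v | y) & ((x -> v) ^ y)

(b) disagrees with H on (0,0,0,0,1) (formula → 0, table → 1); rule it out.
(c) disagrees with H on (0,0,1,0,0) (formula → 1, table → 0); rule it out.
(d) disagrees with H on (0,0,0,0,0) (formula → 0, table → 1); rule it out.
That leaves (a). Evaluating it on every row reproduces the table of H exactly.

a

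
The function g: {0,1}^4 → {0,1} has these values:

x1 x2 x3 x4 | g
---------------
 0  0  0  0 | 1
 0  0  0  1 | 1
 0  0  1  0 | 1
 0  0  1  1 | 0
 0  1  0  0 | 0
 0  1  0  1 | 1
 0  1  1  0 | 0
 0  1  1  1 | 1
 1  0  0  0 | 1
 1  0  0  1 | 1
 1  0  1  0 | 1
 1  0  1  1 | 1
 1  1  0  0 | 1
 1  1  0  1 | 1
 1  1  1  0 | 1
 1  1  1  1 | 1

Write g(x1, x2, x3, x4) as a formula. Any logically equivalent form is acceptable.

The 0-rows are (0,0,1,1), (0,1,0,0), (0,1,1,0). Take each as a conjunction (¬x1·¬x2·x3·x4, ¬x1·x2·¬x3·¬x4, ¬x1·x2·x3·¬x4), form their disjunction, and complement — that gives a formula that is 1 everywhere g is.

g(x1, x2, x3, x4) = ¬(((((¬x1 ∧ ¬x2) ∧ x3) ∧ x4) ∨ (((¬x1 ∧ x2) ∧ ¬x3) ∧ ¬x4)) ∨ (((¬x1 ∧ x2) ∧ x3) ∧ ¬x4))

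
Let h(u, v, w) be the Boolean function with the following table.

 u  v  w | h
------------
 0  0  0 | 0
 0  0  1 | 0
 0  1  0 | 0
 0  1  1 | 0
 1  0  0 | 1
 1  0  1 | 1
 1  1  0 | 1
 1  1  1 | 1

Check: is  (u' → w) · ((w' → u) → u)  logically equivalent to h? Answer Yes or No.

Yes

Evaluate (u' → w) · ((w' → u) → u) on each row and compare to h:
  u=0, v=0, w=0: formula gives 0, h = 0 ✓
  u=0, v=0, w=1: formula gives 0, h = 0 ✓
  u=0, v=1, w=0: formula gives 0, h = 0 ✓
  u=0, v=1, w=1: formula gives 0, h = 0 ✓
  u=1, v=0, w=0: formula gives 1, h = 1 ✓
  …and likewise for the remaining 3 rows.
All 8 rows match — the expression computes h exactly.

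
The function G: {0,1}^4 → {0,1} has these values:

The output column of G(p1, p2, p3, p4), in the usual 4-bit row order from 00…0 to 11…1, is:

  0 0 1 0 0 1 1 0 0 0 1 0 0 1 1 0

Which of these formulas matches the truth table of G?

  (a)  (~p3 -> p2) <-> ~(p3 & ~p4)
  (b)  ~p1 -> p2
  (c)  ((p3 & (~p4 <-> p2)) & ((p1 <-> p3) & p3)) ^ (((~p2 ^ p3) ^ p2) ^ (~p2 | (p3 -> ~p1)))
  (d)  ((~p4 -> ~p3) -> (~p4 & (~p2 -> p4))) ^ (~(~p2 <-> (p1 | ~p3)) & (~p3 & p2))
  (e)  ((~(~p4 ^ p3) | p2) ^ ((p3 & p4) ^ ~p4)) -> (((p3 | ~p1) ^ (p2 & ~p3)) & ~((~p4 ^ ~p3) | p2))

(a) fails at (0,0,1,0): the formula yields 0, G is 1.
(b) fails at (0,0,1,0): the formula yields 0, G is 1.
(c) fails at (0,0,1,1): the formula yields 1, G is 0.
(e) fails at (0,0,0,0): the formula yields 1, G is 0.
That leaves (d). Evaluating it on every row reproduces the table of G exactly.

d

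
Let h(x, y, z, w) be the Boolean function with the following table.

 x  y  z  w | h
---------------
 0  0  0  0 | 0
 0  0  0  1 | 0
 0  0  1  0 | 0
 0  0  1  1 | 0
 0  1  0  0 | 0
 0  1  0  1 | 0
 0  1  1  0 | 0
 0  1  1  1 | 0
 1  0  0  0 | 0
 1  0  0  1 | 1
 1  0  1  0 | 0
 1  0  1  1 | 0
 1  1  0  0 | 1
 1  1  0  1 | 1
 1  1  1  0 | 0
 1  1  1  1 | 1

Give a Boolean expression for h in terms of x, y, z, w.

h(x, y, z, w) = (((((x AND NOT y) AND NOT z) AND w) OR (((x AND y) AND NOT z) AND NOT w)) OR (((x AND y) AND NOT z) AND w)) OR (((x AND y) AND z) AND w)

h=1 on 4 inputs: (1,0,0,1), (1,1,0,0), (1,1,0,1), (1,1,1,1). Reading each as a conjunction of literals (x·¬y·¬z·w, x·y·¬z·¬w, x·y·¬z·w, x·y·z·w) and taking the OR gives the canonical DNF.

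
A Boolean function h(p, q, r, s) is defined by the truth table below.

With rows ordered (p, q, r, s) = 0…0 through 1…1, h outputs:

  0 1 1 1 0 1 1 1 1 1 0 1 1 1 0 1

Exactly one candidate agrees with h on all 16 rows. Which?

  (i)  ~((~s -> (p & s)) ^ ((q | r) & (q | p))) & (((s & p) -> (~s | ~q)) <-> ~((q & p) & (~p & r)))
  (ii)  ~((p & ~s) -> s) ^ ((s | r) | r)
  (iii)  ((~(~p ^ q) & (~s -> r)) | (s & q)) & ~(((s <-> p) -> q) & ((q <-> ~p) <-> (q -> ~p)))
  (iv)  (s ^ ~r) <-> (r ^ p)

ii

(i) fails at (0,0,0,0): the formula yields 1, h is 0.
(iii) fails at (0,0,0,1): the formula yields 0, h is 1.
(iv) fails at (0,0,1,0): the formula yields 0, h is 1.
(ii) is the remaining candidate, and it agrees with h on all 16 inputs.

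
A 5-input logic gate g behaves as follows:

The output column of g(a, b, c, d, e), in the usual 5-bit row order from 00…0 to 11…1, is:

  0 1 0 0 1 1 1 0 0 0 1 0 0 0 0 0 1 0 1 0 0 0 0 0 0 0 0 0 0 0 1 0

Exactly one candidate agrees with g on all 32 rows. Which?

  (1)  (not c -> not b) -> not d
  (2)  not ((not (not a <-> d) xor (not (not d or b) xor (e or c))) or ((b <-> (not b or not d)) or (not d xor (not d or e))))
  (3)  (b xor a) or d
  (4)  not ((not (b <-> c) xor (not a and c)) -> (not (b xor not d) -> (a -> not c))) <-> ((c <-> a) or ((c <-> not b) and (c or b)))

(1): at (0,0,0,0,0) it gives 1, but g = 0 — eliminated.
(3): at (0,0,0,0,1) it gives 0, but g = 1 — eliminated.
(4): at (0,0,0,0,1) it gives 0, but g = 1 — eliminated.
(2) is the remaining candidate, and it agrees with g on all 32 inputs.

2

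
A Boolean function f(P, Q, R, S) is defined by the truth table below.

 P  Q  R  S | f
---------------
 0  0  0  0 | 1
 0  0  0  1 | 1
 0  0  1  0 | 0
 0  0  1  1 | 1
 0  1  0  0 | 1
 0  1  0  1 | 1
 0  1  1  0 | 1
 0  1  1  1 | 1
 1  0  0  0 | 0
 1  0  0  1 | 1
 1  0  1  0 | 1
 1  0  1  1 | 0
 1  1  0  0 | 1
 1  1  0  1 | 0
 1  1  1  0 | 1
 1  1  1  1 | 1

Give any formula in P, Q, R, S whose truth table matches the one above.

f(P, Q, R, S) = ((((((P' · Q') · R) · S') + (((P · Q') · R') · S')) + (((P · Q') · R) · S)) + (((P · Q) · R') · S))'

There are just 4 zero rows: (0,0,1,0), (1,0,0,0), (1,0,1,1), (1,1,0,1). Their minterms are ¬P·¬Q·R·¬S, P·¬Q·¬R·¬S, P·¬Q·R·S, P·Q·¬R·S; the OR of those covers precisely the 0-outputs, and negating it yields f.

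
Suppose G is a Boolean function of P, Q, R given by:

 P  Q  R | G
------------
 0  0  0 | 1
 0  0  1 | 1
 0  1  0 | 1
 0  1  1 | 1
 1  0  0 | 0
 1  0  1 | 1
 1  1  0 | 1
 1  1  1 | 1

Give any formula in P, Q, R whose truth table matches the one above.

Only row (1,0,0) gives 0. So G is 1 everywhere except there — the complement of the minterm P·¬Q·¬R.

G(P, Q, R) = ((P · Q') · R')'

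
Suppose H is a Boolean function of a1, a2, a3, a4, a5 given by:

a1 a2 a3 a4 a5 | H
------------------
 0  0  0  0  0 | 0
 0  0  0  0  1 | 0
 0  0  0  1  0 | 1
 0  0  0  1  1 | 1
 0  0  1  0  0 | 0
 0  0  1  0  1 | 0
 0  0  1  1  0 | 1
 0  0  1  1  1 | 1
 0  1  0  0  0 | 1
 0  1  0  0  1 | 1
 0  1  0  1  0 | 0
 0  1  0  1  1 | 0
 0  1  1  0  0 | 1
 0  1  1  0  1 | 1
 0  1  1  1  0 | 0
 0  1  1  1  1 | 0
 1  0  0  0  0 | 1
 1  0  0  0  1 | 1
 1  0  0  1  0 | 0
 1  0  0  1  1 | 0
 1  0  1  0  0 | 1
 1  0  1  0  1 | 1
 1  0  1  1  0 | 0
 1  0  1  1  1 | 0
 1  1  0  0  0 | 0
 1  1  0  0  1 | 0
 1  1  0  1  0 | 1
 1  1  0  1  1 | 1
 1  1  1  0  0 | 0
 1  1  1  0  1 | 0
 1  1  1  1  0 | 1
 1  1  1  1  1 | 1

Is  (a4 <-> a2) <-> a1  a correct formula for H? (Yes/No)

Test each input against both H and the formula:
  a1=0, a2=0, a3=0, a4=0, a5=0: formula gives 0, H = 0 ✓
  a1=0, a2=0, a3=0, a4=0, a5=1: formula gives 0, H = 0 ✓
  a1=0, a2=0, a3=0, a4=1, a5=0: formula gives 1, H = 1 ✓
  a1=0, a2=0, a3=0, a4=1, a5=1: formula gives 1, H = 1 ✓
  … (the remaining 28 rows also agree.)
Every row agrees, so the formula is equivalent.

Yes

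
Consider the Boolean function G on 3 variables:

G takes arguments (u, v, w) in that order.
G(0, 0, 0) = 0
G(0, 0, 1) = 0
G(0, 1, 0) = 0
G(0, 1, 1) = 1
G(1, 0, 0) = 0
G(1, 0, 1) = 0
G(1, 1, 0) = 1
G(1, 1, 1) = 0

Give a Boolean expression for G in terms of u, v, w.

G(u, v, w) = ((not u and v) and w) or ((u and v) and not w)

Collect the rows where G=1 — (0,1,1), (1,1,0) — and write one minterm per row: ¬u·v·w, u·v·¬w. Their union (logical OR) reproduces the table exactly.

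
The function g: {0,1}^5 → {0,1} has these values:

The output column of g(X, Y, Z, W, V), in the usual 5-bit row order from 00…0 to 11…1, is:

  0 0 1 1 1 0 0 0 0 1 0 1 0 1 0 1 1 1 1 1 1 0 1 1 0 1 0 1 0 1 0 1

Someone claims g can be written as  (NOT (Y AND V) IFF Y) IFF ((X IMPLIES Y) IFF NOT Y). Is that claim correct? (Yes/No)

Test each input against both g and the formula:
  X=0, Y=0, Z=0, W=0, V=0: formula gives 0, g = 0 ✓
  X=0, Y=0, Z=0, W=0, V=1: formula gives 0, g = 0 ✓
  X=0, Y=0, Z=0, W=1, V=0: formula gives 0, but g = 1 ✗
Since they disagree at (0,0,0,1,0), the expression is not a correct formula for g.

No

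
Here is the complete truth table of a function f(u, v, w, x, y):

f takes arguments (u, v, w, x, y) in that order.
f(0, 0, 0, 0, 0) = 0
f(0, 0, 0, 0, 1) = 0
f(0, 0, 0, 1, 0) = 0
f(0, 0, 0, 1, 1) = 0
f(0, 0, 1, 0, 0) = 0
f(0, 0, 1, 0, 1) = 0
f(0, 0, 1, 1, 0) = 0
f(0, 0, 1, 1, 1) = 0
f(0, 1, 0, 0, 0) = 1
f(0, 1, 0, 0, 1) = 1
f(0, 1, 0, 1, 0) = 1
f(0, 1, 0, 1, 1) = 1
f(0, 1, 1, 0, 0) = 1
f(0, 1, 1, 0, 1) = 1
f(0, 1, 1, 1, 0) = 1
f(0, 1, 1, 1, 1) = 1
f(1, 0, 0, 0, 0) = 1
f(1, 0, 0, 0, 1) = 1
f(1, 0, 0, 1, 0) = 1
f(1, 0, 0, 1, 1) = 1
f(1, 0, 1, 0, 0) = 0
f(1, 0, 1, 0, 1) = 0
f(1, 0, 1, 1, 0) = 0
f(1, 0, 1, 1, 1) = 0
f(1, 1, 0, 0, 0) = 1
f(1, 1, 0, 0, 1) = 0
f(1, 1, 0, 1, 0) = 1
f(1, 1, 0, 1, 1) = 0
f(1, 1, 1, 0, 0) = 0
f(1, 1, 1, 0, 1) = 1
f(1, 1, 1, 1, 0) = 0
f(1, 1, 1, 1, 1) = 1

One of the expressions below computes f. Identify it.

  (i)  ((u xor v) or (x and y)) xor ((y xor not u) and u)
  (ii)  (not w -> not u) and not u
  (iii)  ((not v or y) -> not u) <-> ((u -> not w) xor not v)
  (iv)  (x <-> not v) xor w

(i): at (0,0,0,1,1) it gives 1, but f = 0 — eliminated.
(ii): at (0,0,0,0,0) it gives 1, but f = 0 — eliminated.
(iv): at (0,0,0,1,0) it gives 1, but f = 0 — eliminated.
(iii) is the remaining candidate, and it agrees with f on all 32 inputs.

iii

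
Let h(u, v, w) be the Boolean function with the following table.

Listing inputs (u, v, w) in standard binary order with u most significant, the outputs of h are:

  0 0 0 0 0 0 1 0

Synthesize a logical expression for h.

h(u, v, w) = (u · v) · w'

Only row (1,1,0) gives 1. That row's minterm u·v·¬w is h directly.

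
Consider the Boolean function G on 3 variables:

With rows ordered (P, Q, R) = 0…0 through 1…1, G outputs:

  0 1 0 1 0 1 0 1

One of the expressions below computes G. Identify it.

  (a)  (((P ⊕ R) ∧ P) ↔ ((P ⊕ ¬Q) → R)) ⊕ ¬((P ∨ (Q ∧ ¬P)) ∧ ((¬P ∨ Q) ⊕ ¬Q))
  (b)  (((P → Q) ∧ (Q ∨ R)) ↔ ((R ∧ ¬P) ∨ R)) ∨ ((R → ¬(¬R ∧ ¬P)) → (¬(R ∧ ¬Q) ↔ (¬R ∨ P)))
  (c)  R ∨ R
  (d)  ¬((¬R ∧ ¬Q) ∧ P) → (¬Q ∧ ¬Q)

(a) disagrees with G on (0,1,1) (formula → 0, table → 1); rule it out.
(b) disagrees with G on (0,0,0) (formula → 1, table → 0); rule it out.
(d) disagrees with G on (0,0,0) (formula → 1, table → 0); rule it out.
That leaves (c). Evaluating it on every row reproduces the table of G exactly.

c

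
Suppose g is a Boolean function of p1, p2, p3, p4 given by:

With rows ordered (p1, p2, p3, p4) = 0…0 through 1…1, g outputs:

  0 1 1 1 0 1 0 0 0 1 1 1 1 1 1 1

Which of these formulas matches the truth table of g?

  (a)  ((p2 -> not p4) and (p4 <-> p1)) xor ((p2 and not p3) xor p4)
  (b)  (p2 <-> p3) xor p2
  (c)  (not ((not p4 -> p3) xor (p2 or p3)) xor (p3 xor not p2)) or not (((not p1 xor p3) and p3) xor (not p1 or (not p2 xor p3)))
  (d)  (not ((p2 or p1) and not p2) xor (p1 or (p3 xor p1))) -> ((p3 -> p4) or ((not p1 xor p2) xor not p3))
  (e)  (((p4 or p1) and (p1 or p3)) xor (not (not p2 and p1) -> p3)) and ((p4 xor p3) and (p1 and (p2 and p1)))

(a) fails at (0,0,0,0): the formula yields 1, g is 0.
(b) fails at (0,0,0,0): the formula yields 1, g is 0.
(d) fails at (0,0,0,0): the formula yields 1, g is 0.
(e) fails at (0,0,0,1): the formula yields 0, g is 1.
That leaves (c). Evaluating it on every row reproduces the table of g exactly.

c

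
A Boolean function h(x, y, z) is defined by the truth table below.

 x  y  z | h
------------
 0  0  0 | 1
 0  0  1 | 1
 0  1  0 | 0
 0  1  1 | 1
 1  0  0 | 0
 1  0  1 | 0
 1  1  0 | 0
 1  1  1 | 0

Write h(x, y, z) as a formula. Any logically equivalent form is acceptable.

The 1-rows are (0,0,0), (0,0,1), (0,1,1). Each contributes one minterm — ¬x·¬y·¬z; ¬x·¬y·z; ¬x·y·z — and their disjunction is a sum-of-products form of h.

h(x, y, z) = (((¬x ∧ ¬y) ∧ ¬z) ∨ ((¬x ∧ ¬y) ∧ z)) ∨ ((¬x ∧ y) ∧ z)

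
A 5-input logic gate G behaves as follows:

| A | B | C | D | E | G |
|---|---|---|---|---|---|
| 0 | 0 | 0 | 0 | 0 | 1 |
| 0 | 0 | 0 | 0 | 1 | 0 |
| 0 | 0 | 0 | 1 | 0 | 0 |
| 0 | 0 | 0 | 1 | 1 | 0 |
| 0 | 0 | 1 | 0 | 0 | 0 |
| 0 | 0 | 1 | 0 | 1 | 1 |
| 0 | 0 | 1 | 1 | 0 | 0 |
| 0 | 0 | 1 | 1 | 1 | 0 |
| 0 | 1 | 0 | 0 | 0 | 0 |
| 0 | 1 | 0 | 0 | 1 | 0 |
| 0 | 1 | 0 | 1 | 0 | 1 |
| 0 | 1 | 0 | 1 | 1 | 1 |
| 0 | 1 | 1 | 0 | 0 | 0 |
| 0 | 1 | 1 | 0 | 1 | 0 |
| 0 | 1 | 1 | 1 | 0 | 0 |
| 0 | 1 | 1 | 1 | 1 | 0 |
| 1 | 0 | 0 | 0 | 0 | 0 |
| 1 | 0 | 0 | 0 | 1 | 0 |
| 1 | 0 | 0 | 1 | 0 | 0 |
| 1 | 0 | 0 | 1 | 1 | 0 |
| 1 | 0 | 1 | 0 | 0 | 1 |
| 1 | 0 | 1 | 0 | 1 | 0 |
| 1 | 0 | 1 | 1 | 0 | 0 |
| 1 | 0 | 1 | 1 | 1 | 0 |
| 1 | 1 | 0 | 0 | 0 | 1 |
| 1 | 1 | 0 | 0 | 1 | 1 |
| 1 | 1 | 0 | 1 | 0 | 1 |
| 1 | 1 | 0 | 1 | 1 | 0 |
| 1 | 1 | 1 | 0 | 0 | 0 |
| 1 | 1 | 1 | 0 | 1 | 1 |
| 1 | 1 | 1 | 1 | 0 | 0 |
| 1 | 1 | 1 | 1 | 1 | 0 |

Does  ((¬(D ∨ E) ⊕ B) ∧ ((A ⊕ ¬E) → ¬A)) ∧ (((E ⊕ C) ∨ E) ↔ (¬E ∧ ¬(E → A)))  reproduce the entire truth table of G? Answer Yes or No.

Test each input against both G and the formula:
  A=0, B=0, C=0, D=0, E=0: formula gives 1, G = 1 ✓
  A=0, B=0, C=0, D=0, E=1: formula gives 0, G = 0 ✓
  A=0, B=0, C=0, D=1, E=0: formula gives 0, G = 0 ✓
  A=0, B=0, C=0, D=1, E=1: formula gives 0, G = 0 ✓
  …
  A=0, B=0, C=1, D=0, E=1: formula gives 0, but G = 1 ✗
Since they disagree at (0,0,1,0,1), the expression is not a correct formula for G.

No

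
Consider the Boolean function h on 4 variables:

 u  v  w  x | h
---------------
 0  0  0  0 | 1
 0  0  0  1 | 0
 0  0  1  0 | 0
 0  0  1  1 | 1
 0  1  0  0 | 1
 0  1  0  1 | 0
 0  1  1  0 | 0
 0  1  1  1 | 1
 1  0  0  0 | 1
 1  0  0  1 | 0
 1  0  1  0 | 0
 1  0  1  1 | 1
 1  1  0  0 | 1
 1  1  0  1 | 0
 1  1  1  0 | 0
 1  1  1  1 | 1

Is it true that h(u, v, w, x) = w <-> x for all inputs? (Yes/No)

Check the formula against h row by row:
  u=0, v=0, w=0, x=0: formula gives 1, h = 1 ✓
  u=0, v=0, w=0, x=1: formula gives 0, h = 0 ✓
  u=0, v=0, w=1, x=0: formula gives 0, h = 0 ✓
  u=0, v=0, w=1, x=1: formula gives 1, h = 1 ✓
  … (the remaining 12 rows also agree.)
No disagreement on any input; they are logically equivalent.

Yes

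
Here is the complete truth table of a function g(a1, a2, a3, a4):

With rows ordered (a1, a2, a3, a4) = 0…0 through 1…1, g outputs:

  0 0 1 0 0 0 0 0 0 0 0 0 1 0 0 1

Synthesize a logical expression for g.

Collect the rows where g=1 — (0,0,1,0), (1,1,0,0), (1,1,1,1) — and write one minterm per row: ¬a1·¬a2·a3·¬a4, a1·a2·¬a3·¬a4, a1·a2·a3·a4. Their union (logical OR) reproduces the table exactly.

g(a1, a2, a3, a4) = ((((¬a1 ∧ ¬a2) ∧ a3) ∧ ¬a4) ∨ (((a1 ∧ a2) ∧ ¬a3) ∧ ¬a4)) ∨ (((a1 ∧ a2) ∧ a3) ∧ a4)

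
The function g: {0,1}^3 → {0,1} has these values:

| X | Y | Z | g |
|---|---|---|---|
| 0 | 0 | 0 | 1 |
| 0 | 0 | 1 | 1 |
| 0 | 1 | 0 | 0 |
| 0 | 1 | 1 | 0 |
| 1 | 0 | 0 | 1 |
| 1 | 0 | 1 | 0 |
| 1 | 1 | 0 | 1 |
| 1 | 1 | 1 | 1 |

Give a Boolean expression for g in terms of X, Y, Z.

g is 0 on only 3 rows — (0,1,0), (0,1,1), (1,0,1). Writing each as a minterm (¬X·Y·¬Z, ¬X·Y·Z, X·¬Y·Z) and OR-ing them characterizes exactly where g=0, so g is the negation of that disjunction.

g(X, Y, Z) = not ((((not X and Y) and not Z) or ((not X and Y) and Z)) or ((X and not Y) and Z))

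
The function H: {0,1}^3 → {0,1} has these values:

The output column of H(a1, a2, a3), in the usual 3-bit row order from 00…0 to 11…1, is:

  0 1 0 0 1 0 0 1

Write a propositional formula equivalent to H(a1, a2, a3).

H(a1, a2, a3) = (((NOT a1 AND NOT a2) AND a3) OR ((a1 AND NOT a2) AND NOT a3)) OR ((a1 AND a2) AND a3)

Collect the rows where H=1 — (0,0,1), (1,0,0), (1,1,1) — and write one minterm per row: ¬a1·¬a2·a3, a1·¬a2·¬a3, a1·a2·a3. Their union (logical OR) reproduces the table exactly.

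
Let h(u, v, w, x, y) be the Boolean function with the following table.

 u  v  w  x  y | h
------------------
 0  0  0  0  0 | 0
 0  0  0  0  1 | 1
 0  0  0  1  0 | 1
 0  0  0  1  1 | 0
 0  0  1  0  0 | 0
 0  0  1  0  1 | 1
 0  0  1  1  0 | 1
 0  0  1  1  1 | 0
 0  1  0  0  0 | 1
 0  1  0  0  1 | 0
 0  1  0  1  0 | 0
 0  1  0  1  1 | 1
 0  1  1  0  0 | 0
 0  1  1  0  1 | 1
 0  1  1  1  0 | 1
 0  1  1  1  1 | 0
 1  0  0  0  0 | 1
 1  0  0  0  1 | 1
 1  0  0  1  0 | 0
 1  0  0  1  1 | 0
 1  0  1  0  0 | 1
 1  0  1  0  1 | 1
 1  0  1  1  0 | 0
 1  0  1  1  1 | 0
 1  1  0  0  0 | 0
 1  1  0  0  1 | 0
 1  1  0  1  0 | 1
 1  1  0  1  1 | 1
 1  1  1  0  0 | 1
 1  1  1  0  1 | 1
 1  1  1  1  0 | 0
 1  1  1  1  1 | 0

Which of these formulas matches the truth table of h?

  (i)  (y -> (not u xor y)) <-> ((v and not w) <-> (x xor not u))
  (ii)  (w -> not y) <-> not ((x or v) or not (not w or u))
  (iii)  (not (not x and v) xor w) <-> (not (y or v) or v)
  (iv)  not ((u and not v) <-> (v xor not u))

(ii) disagrees with h on (0,0,0,0,0) (formula → 1, table → 0); rule it out.
(iii) disagrees with h on (0,0,0,0,0) (formula → 1, table → 0); rule it out.
(iv) disagrees with h on (0,0,0,0,0) (formula → 1, table → 0); rule it out.
Only (i) survives; checking it on all 32 rows confirms it matches h.

i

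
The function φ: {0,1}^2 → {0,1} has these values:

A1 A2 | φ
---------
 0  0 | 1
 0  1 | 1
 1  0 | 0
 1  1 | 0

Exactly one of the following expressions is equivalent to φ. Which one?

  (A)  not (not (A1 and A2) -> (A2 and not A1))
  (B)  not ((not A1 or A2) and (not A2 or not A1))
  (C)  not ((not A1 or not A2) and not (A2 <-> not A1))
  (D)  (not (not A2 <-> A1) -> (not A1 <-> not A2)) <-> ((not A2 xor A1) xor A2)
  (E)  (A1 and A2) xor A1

D

(A): at (0,1) it gives 0, but φ = 1 — eliminated.
(B): at (0,0) it gives 0, but φ = 1 — eliminated.
(C): at (0,0) it gives 0, but φ = 1 — eliminated.
(E): at (0,0) it gives 0, but φ = 1 — eliminated.
Only (D) survives; checking it on all 4 rows confirms it matches φ.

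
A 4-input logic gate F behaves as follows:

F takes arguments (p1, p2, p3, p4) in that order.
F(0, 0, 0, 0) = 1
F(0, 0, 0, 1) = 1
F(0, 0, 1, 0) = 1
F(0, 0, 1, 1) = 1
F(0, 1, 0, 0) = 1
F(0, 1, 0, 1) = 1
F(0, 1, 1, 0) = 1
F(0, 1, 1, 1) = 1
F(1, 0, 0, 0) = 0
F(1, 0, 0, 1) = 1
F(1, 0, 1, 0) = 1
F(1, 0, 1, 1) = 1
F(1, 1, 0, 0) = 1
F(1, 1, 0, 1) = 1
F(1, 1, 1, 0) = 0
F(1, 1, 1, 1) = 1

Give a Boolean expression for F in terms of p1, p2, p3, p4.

There are just 2 zero rows: (1,0,0,0), (1,1,1,0). Their minterms are p1·¬p2·¬p3·¬p4, p1·p2·p3·¬p4; the OR of those covers precisely the 0-outputs, and negating it yields F.

F(p1, p2, p3, p4) = ~((((p1 & ~p2) & ~p3) & ~p4) | (((p1 & p2) & p3) & ~p4))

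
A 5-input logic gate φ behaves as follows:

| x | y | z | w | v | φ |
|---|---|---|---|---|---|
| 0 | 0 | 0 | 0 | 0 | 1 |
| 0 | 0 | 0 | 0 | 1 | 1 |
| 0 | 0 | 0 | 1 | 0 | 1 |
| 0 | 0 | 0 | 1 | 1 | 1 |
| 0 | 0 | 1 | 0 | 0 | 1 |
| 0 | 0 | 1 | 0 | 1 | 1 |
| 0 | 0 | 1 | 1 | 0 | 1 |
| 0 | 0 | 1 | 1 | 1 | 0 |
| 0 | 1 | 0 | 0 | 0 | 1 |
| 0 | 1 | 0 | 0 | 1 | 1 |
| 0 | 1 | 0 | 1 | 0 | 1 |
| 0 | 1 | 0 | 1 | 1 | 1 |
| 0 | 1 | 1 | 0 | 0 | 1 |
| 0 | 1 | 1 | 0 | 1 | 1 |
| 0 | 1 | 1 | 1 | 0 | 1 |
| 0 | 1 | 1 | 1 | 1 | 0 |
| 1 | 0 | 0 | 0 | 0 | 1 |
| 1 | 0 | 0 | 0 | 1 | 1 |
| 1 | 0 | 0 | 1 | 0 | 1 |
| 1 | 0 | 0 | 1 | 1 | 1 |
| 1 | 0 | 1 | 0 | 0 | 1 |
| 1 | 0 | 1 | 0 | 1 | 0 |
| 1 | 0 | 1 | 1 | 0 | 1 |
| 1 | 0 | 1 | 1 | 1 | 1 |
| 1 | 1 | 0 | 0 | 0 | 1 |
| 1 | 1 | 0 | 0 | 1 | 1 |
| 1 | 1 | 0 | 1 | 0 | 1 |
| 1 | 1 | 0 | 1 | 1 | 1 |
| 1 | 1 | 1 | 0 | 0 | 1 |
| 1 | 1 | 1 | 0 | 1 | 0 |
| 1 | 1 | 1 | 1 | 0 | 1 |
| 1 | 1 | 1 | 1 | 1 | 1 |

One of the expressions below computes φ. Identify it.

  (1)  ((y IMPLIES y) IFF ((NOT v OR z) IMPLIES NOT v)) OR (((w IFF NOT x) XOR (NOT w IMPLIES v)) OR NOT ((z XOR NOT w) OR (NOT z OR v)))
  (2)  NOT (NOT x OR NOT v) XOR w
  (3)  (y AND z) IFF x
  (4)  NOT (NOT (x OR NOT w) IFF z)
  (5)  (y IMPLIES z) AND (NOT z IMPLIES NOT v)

(2) disagrees with φ on (0,0,0,0,0) (formula → 0, table → 1); rule it out.
(3) disagrees with φ on (0,0,1,1,1) (formula → 1, table → 0); rule it out.
(4) disagrees with φ on (0,0,0,0,0) (formula → 0, table → 1); rule it out.
(5) disagrees with φ on (0,0,0,0,1) (formula → 0, table → 1); rule it out.
That leaves (1). Evaluating it on every row reproduces the table of φ exactly.

1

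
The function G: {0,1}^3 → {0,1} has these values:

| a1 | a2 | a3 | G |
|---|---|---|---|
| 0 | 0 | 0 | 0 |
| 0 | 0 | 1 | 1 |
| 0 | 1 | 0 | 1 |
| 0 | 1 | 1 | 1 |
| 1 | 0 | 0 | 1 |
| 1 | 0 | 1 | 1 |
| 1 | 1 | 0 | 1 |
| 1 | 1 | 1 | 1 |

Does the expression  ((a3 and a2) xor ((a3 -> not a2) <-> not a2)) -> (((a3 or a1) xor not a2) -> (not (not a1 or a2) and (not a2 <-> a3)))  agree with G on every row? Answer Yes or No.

Evaluate ((a3 and a2) xor ((a3 -> not a2) <-> not a2)) -> (((a3 or a1) xor not a2) -> (not (not a1 or a2) and (not a2 <-> a3))) on each row and compare to G:
  a1=0, a2=0, a3=0: formula gives 0, G = 0 ✓
  a1=0, a2=0, a3=1: formula gives 1, G = 1 ✓
  a1=0, a2=1, a3=0: formula gives 1, G = 1 ✓
  a1=0, a2=1, a3=1: formula gives 1, G = 1 ✓
  a1=1, a2=0, a3=0: formula gives 1, G = 1 ✓
  … (the remaining 3 rows also agree.)
No disagreement on any input; they are logically equivalent.

Yes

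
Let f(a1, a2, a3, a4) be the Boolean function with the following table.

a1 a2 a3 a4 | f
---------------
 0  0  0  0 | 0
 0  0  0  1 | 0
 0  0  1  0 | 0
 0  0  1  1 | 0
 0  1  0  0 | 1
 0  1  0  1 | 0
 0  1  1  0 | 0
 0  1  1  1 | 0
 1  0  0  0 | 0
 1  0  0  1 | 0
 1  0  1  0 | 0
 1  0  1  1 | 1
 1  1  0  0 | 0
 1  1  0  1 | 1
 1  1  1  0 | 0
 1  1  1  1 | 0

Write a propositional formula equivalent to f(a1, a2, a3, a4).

The 1-rows are (0,1,0,0), (1,0,1,1), (1,1,0,1). Each contributes one minterm — ¬a1·a2·¬a3·¬a4; a1·¬a2·a3·a4; a1·a2·¬a3·a4 — and their disjunction is a sum-of-products form of f.

f(a1, a2, a3, a4) = ((((not a1 and a2) and not a3) and not a4) or (((a1 and not a2) and a3) and a4)) or (((a1 and a2) and not a3) and a4)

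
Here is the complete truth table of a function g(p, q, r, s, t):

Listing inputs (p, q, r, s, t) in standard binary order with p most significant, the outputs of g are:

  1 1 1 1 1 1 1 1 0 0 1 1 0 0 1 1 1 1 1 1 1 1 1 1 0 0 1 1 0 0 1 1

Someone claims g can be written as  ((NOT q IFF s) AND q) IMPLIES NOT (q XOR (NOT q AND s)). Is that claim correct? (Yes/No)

Check the formula against g row by row:
  p=0, q=0, r=0, s=0, t=0: formula gives 1, g = 1 ✓
  p=0, q=0, r=0, s=0, t=1: formula gives 1, g = 1 ✓
  p=0, q=0, r=0, s=1, t=0: formula gives 1, g = 1 ✓
  p=0, q=0, r=0, s=1, t=1: formula gives 1, g = 1 ✓
  …and likewise for the remaining 28 rows.
All 32 rows match — the expression computes g exactly.

Yes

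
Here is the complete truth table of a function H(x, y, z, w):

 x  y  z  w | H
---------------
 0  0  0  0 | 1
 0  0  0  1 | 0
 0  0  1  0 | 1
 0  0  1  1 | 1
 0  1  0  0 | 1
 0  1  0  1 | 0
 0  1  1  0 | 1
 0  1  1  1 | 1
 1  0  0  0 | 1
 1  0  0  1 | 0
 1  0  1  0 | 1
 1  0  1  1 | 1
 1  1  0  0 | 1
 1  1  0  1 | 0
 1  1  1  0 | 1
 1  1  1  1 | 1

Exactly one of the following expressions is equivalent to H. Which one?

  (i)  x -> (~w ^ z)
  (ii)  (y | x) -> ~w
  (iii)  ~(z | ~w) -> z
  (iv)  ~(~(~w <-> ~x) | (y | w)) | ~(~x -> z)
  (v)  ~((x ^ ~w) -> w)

iii

(i) fails at (0,0,0,1): the formula yields 1, H is 0.
(ii) fails at (0,0,0,1): the formula yields 1, H is 0.
(iv) fails at (0,0,0,1): the formula yields 1, H is 0.
(v) fails at (0,0,1,1): the formula yields 0, H is 1.
Only (iii) survives; checking it on all 16 rows confirms it matches H.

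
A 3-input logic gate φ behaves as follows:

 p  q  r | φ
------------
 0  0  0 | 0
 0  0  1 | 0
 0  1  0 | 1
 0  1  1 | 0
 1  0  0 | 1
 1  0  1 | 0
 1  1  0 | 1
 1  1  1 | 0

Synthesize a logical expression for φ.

Collect the rows where φ=1 — (0,1,0), (1,0,0), (1,1,0) — and write one minterm per row: ¬p·q·¬r, p·¬q·¬r, p·q·¬r. Their union (logical OR) reproduces the table exactly.

φ(p, q, r) = (((¬p ∧ q) ∧ ¬r) ∨ ((p ∧ ¬q) ∧ ¬r)) ∨ ((p ∧ q) ∧ ¬r)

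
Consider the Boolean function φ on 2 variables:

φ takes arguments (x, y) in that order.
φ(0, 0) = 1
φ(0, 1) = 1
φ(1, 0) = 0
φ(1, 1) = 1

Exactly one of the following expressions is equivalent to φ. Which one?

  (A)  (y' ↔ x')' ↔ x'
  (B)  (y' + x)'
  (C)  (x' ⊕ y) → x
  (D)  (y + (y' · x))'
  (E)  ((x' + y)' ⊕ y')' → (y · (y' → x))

(A) fails at (0,0): the formula yields 0, φ is 1.
(B) fails at (0,0): the formula yields 0, φ is 1.
(C) fails at (0,0): the formula yields 0, φ is 1.
(D) fails at (0,1): the formula yields 0, φ is 1.
Only (E) survives; checking it on all 4 rows confirms it matches φ.

E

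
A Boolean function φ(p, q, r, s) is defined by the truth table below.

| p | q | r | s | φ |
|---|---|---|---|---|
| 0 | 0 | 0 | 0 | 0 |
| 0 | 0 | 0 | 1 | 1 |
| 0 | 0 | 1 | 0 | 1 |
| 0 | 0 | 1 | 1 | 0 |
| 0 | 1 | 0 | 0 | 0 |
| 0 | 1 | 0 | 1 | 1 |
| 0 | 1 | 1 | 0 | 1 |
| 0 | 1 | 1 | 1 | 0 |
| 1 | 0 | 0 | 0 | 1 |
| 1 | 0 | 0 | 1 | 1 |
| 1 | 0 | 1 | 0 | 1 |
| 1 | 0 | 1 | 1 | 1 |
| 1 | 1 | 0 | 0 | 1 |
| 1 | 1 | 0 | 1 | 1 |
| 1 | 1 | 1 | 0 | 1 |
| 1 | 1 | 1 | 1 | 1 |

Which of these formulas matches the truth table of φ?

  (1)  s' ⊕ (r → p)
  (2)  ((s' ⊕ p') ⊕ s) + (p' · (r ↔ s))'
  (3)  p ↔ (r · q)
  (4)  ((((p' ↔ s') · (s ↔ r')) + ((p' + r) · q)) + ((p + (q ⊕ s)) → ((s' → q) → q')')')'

(1): at (1,0,0,0) it gives 0, but φ = 1 — eliminated.
(3): at (0,0,0,0) it gives 1, but φ = 0 — eliminated.
(4): at (0,0,0,0) it gives 1, but φ = 0 — eliminated.
(2) is the remaining candidate, and it agrees with φ on all 16 inputs.

2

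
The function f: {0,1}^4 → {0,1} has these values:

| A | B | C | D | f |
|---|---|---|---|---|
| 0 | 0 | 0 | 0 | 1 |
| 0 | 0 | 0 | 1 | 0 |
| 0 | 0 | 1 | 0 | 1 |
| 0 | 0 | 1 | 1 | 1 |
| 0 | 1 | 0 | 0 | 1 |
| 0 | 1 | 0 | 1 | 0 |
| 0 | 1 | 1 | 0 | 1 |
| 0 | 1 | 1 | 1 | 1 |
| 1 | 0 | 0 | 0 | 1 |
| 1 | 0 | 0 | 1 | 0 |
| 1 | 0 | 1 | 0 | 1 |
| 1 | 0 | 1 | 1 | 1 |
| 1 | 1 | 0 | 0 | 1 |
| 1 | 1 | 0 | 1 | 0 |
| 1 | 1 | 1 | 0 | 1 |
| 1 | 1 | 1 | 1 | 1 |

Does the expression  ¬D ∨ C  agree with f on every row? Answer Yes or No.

Yes

Check the formula against f row by row:
  A=0, B=0, C=0, D=0: formula gives 1, f = 1 ✓
  A=0, B=0, C=0, D=1: formula gives 0, f = 0 ✓
  A=0, B=0, C=1, D=0: formula gives 1, f = 1 ✓
  A=0, B=0, C=1, D=1: formula gives 1, f = 1 ✓
  …and likewise for the remaining 12 rows.
All 16 rows match — the expression computes f exactly.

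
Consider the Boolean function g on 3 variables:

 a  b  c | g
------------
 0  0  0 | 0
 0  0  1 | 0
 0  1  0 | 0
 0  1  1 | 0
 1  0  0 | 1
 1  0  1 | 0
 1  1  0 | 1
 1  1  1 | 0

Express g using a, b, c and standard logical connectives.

g(a, b, c) = ((a · b') · c') + ((a · b) · c')

Collect the rows where g=1 — (1,0,0), (1,1,0) — and write one minterm per row: a·¬b·¬c, a·b·¬c. Their union (logical OR) reproduces the table exactly.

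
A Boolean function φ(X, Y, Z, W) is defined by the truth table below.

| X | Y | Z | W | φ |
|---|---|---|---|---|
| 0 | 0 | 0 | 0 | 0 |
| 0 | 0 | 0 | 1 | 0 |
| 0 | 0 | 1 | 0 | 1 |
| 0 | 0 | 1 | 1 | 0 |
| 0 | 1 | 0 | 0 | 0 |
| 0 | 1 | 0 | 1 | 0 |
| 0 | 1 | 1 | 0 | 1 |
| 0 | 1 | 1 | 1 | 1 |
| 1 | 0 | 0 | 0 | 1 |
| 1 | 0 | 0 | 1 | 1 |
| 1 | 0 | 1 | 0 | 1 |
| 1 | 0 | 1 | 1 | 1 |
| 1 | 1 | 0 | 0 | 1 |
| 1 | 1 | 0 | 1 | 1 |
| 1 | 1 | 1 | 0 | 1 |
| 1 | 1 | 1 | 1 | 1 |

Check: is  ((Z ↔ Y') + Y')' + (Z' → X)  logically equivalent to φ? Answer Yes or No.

No

Test each input against both φ and the formula:
  X=0, Y=0, Z=0, W=0: formula gives 0, φ = 0 ✓
  X=0, Y=0, Z=0, W=1: formula gives 0, φ = 0 ✓
  X=0, Y=0, Z=1, W=0: formula gives 1, φ = 1 ✓
  X=0, Y=0, Z=1, W=1: formula gives 1, but φ = 0 ✗
Row (0,0,1,1) is a counterexample, so the formula is not equivalent to φ.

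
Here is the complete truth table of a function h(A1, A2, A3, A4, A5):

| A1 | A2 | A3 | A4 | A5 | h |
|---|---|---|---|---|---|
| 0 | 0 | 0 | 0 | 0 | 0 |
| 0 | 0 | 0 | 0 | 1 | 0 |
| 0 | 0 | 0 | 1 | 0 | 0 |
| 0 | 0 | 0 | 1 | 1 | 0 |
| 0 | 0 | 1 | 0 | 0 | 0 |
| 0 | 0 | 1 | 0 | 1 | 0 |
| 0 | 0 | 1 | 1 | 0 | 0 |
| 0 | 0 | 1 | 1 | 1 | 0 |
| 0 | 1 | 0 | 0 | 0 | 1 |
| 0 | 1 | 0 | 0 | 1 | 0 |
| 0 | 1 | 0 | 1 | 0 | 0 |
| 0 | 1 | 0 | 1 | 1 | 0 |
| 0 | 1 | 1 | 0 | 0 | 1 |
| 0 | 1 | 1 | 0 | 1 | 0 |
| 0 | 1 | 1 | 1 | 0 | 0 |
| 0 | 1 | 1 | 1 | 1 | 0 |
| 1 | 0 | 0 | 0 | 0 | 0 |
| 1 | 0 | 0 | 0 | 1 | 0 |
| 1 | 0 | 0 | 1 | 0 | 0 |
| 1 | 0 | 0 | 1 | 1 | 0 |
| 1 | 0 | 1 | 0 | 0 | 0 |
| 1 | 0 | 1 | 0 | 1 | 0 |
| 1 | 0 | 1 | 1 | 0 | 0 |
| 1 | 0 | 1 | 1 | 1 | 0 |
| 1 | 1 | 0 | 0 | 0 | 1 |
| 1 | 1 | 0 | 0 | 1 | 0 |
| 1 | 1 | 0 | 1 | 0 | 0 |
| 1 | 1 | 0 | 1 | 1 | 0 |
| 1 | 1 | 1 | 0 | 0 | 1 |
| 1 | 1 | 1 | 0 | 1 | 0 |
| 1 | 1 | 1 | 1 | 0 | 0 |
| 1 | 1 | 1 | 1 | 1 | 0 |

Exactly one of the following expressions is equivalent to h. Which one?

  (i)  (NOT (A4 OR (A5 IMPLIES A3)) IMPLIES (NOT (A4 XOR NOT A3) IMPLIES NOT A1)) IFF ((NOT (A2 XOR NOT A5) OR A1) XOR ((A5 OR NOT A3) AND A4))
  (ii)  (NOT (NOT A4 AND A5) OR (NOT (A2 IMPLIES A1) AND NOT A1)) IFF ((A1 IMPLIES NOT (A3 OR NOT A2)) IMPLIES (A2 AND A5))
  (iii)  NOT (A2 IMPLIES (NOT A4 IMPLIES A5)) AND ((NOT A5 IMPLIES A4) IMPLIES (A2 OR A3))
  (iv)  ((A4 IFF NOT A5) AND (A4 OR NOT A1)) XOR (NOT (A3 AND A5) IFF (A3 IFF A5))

iii

(i) fails at (0,0,0,0,1): the formula yields 1, h is 0.
(ii) fails at (0,0,0,0,1): the formula yields 1, h is 0.
(iv) fails at (0,0,0,0,0): the formula yields 1, h is 0.
Only (iii) survives; checking it on all 32 rows confirms it matches h.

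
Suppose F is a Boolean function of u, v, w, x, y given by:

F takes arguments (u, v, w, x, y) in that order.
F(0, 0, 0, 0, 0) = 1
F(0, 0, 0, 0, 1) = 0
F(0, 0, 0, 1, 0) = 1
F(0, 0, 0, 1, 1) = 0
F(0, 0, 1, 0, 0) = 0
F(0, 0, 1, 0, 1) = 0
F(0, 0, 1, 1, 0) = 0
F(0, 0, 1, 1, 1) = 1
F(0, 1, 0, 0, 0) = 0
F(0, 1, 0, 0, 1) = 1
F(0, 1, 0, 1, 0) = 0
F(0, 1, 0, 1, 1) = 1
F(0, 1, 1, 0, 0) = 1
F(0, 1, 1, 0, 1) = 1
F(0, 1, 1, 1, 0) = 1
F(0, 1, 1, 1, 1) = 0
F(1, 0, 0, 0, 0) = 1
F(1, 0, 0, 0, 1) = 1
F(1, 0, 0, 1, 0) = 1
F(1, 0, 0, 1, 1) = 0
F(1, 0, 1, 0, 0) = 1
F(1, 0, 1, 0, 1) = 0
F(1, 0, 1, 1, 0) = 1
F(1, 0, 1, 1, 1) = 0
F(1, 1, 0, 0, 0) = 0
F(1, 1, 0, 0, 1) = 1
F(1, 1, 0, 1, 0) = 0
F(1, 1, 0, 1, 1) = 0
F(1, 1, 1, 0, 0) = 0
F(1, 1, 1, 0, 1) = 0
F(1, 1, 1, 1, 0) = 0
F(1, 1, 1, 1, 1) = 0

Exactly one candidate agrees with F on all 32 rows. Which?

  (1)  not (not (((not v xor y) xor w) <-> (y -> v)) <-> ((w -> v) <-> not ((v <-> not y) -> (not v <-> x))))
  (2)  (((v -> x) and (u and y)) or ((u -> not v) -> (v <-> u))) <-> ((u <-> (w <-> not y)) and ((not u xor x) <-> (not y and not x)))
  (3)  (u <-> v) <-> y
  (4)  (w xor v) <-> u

(1) disagrees with F on (0,0,0,0,0) (formula → 0, table → 1); rule it out.
(3) disagrees with F on (0,0,0,0,0) (formula → 0, table → 1); rule it out.
(4) disagrees with F on (0,0,0,0,1) (formula → 1, table → 0); rule it out.
Only (2) survives; checking it on all 32 rows confirms it matches F.

2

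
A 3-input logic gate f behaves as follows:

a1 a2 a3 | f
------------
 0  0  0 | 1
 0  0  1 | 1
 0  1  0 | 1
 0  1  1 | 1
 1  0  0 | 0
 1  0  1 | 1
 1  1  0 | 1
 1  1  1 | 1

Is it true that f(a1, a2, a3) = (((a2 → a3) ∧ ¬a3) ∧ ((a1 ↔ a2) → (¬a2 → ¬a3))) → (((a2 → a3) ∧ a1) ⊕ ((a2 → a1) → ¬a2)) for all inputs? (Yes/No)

Yes

Evaluate (((a2 → a3) ∧ ¬a3) ∧ ((a1 ↔ a2) → (¬a2 → ¬a3))) → (((a2 → a3) ∧ a1) ⊕ ((a2 → a1) → ¬a2)) on each row and compare to f:
  a1=0, a2=0, a3=0: formula gives 1, f = 1 ✓
  a1=0, a2=0, a3=1: formula gives 1, f = 1 ✓
  a1=0, a2=1, a3=0: formula gives 1, f = 1 ✓
  a1=0, a2=1, a3=1: formula gives 1, f = 1 ✓
  a1=1, a2=0, a3=0: formula gives 0, f = 0 ✓
  … (the remaining 3 rows also agree.)
All 8 rows match — the expression computes f exactly.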